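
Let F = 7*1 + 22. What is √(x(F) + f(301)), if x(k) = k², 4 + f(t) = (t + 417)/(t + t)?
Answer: 2*√18985274/301 ≈ 28.952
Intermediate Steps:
f(t) = -4 + (417 + t)/(2*t) (f(t) = -4 + (t + 417)/(t + t) = -4 + (417 + t)/((2*t)) = -4 + (417 + t)*(1/(2*t)) = -4 + (417 + t)/(2*t))
F = 29 (F = 7 + 22 = 29)
√(x(F) + f(301)) = √(29² + (½)*(417 - 7*301)/301) = √(841 + (½)*(1/301)*(417 - 2107)) = √(841 + (½)*(1/301)*(-1690)) = √(841 - 845/301) = √(252296/301) = 2*√18985274/301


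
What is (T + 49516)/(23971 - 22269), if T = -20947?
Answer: 28569/1702 ≈ 16.786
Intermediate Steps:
(T + 49516)/(23971 - 22269) = (-20947 + 49516)/(23971 - 22269) = 28569/1702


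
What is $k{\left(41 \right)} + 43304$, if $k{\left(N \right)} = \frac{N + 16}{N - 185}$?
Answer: $\frac{2078573}{48} \approx 43304.0$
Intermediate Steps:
$k{\left(N \right)} = \frac{16 + N}{-185 + N}$
$k{\left(41 \right)} + 43304 = \frac{16 + 41}{-185 + 41} + 43304 = \frac{1}{-144} \cdot 57 + 43304 = \left(- \frac{1}{144}\right) 57 + 43304 = - \frac{19}{48} + 43304 = \frac{2078573}{48}$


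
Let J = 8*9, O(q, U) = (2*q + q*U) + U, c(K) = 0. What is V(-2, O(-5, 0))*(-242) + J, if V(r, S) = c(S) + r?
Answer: 556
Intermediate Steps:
O(q, U) = U + 2*q + U*q (O(q, U) = (2*q + U*q) + U = U + 2*q + U*q)
V(r, S) = r (V(r, S) = 0 + r = r)
J = 72
V(-2, O(-5, 0))*(-242) + J = -2*(-242) + 72 = 484 + 72 = 556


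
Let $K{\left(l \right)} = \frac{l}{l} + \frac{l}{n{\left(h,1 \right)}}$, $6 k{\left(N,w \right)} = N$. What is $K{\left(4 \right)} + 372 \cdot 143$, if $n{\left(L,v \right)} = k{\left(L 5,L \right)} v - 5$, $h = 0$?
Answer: $\frac{265981}{5} \approx 53196.0$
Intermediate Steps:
$k{\left(N,w \right)} = \frac{N}{6}$
$n{\left(L,v \right)} = -5 + \frac{5 L v}{6}$ ($n{\left(L,v \right)} = \frac{L 5}{6} v - 5 = \frac{5 L}{6} v - 5 = \frac{5 L v}{6} - 5 = -5 + \frac{5 L v}{6}$)
$K{\left(l \right)} = 1 - \frac{l}{5}$ ($K{\left(l \right)} = \frac{l}{l} + \frac{l}{-5 + \frac{5}{6} \cdot 0 \cdot 1} = 1 + \frac{l}{-5 + 0} = 1 + \frac{l}{-5} = 1 + l \left(- \frac{1}{5}\right) = 1 - \frac{l}{5}$)
$K{\left(4 \right)} + 372 \cdot 143 = \left(1 - \frac{4}{5}\right) + 372 \cdot 143 = \left(1 - \frac{4}{5}\right) + 53196 = \frac{1}{5} + 53196 = \frac{265981}{5}$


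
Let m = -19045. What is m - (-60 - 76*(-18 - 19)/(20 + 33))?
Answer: -1009017/53 ≈ -19038.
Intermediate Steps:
m - (-60 - 76*(-18 - 19)/(20 + 33)) = -19045 - (-60 - 76*(-18 - 19)/(20 + 33)) = -19045 - (-60 - (-2812)/53) = -19045 - (-60 - 76*(-37/53)) = -19045 - (-60 + 2812/53) = -19045 - 1*(-368/53) = -19045 + 368/53 = -1009017/53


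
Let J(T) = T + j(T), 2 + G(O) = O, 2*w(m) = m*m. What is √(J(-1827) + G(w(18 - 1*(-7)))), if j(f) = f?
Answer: 3*I*√1486/2 ≈ 57.823*I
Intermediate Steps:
w(m) = m²/2 (w(m) = (m*m)/2 = m²/2)
G(O) = -2 + O
J(T) = 2*T (J(T) = T + T = 2*T)
√(J(-1827) + G(w(18 - 1*(-7)))) = √(2*(-1827) + (-2 + (18 - 1*(-7))²/2)) = √(-3654 + (-2 + (18 + 7)²/2)) = √(-3654 + (-2 + (½)*25²)) = √(-3654 + (-2 + (½)*625)) = √(-3654 + (-2 + 625/2)) = √(-3654 + 621/2) = √(-6687/2) = 3*I*√1486/2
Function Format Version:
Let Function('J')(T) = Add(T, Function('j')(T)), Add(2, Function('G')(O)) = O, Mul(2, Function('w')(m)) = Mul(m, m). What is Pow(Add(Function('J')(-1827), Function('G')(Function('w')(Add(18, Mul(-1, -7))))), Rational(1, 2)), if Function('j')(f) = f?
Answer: Mul(Rational(3, 2), I, Pow(1486, Rational(1, 2))) ≈ Mul(57.823, I)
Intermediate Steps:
Function('w')(m) = Mul(Rational(1, 2), Pow(m, 2)) (Function('w')(m) = Mul(Rational(1, 2), Mul(m, m)) = Mul(Rational(1, 2), Pow(m, 2)))
Function('G')(O) = Add(-2, O)
Function('J')(T) = Mul(2, T) (Function('J')(T) = Add(T, T) = Mul(2, T))
Pow(Add(Function('J')(-1827), Function('G')(Function('w')(Add(18, Mul(-1, -7))))), Rational(1, 2)) = Pow(Add(Mul(2, -1827), Add(-2, Mul(Rational(1, 2), Pow(Add(18, Mul(-1, -7)), 2)))), Rational(1, 2)) = Pow(Add(-3654, Add(-2, Mul(Rational(1, 2), Pow(Add(18, 7), 2)))), Rational(1, 2)) = Pow(Add(-3654, Add(-2, Mul(Rational(1, 2), Pow(25, 2)))), Rational(1, 2)) = Pow(Add(-3654, Add(-2, Mul(Rational(1, 2), 625))), Rational(1, 2)) = Pow(Add(-3654, Add(-2, Rational(625, 2))), Rational(1, 2)) = Pow(Add(-3654, Rational(621, 2)), Rational(1, 2)) = Pow(Rational(-6687, 2), Rational(1, 2)) = Mul(Rational(3, 2), I, Pow(1486, Rational(1, 2)))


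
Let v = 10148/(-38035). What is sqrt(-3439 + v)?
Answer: I*sqrt(4975453931955)/38035 ≈ 58.645*I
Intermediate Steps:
v = -10148/38035 (v = 10148*(-1/38035) = -10148/38035 ≈ -0.26681)
sqrt(-3439 + v) = sqrt(-3439 - 10148/38035) = sqrt(-130812513/38035) = I*sqrt(4975453931955)/38035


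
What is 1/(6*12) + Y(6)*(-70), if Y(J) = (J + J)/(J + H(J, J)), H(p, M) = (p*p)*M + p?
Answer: -5021/1368 ≈ -3.6703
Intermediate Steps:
H(p, M) = p + M*p² (H(p, M) = p²*M + p = M*p² + p = p + M*p²)
Y(J) = 2*J/(J + J*(1 + J²)) (Y(J) = (J + J)/(J + J*(1 + J*J)) = (2*J)/(J + J*(1 + J²)) = 2*J/(J + J*(1 + J²)))
1/(6*12) + Y(6)*(-70) = 1/(6*12) + (2/(2 + 6²))*(-70) = 1/72 + (2/(2 + 36))*(-70) = 1/72 + (2/38)*(-70) = 1/72 + (2*(1/38))*(-70) = 1/72 + (1/19)*(-70) = 1/72 - 70/19 = -5021/1368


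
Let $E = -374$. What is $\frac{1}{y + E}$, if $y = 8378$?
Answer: $\frac{1}{8004} \approx 0.00012494$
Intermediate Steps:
$\frac{1}{y + E} = \frac{1}{8378 - 374} = \frac{1}{8004}$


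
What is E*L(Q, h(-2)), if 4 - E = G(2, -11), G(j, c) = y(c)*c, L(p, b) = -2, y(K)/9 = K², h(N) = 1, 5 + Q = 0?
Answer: -23966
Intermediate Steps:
Q = -5 (Q = -5 + 0 = -5)
y(K) = 9*K²
G(j, c) = 9*c³ (G(j, c) = (9*c²)*c = 9*c³)
E = 11983 (E = 4 - 9*(-11)³ = 4 - 9*(-1331) = 4 - 1*(-11979) = 4 + 11979 = 11983)
E*L(Q, h(-2)) = 11983*(-2) = -23966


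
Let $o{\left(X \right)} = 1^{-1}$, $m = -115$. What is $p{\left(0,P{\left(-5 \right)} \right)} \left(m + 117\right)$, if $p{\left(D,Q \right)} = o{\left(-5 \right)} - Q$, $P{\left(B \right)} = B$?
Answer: $12$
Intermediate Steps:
$o{\left(X \right)} = 1$
$p{\left(D,Q \right)} = 1 - Q$
$p{\left(0,P{\left(-5 \right)} \right)} \left(m + 117\right) = \left(1 - -5\right) \left(-115 + 117\right) = \left(1 + 5\right) 2 = 6 \cdot 2 = 12$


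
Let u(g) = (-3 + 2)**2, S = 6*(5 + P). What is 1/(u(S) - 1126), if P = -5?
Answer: -1/1125 ≈ -0.00088889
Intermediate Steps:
S = 0 (S = 6*(5 - 5) = 6*0 = 0)
u(g) = 1 (u(g) = (-1)**2 = 1)
1/(u(S) - 1126) = 1/(1 - 1126) = 1/(-1125) = -1/1125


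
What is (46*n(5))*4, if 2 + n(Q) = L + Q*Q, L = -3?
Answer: 3680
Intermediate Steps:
n(Q) = -5 + Q² (n(Q) = -2 + (-3 + Q*Q) = -2 + (-3 + Q²) = -5 + Q²)
(46*n(5))*4 = (46*(-5 + 5²))*4 = (46*(-5 + 25))*4 = (46*20)*4 = 920*4 = 3680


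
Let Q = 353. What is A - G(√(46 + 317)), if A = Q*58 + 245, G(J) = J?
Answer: 20719 - 11*√3 ≈ 20700.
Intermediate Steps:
A = 20719 (A = 353*58 + 245 = 20474 + 245 = 20719)
A - G(√(46 + 317)) = 20719 - √(46 + 317) = 20719 - √363 = 20719 - 11*√3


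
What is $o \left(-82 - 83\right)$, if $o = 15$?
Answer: $-2475$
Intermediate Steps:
$o \left(-82 - 83\right) = 15 \left(-82 - 83\right) = 15 \left(-165\right) = -2475$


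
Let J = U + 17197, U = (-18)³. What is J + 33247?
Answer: 44612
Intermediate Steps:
U = -5832
J = 11365 (J = -5832 + 17197 = 11365)
J + 33247 = 11365 + 33247 = 44612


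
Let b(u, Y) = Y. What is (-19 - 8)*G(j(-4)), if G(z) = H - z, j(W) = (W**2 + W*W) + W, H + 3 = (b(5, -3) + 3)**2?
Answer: 837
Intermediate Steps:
H = -3 (H = -3 + (-3 + 3)**2 = -3 + 0**2 = -3 + 0 = -3)
j(W) = W + 2*W**2 (j(W) = (W**2 + W**2) + W = 2*W**2 + W = W + 2*W**2)
G(z) = -3 - z
(-19 - 8)*G(j(-4)) = (-19 - 8)*(-3 - (-4)*(1 + 2*(-4))) = -27*(-3 - (-4)*(1 - 8)) = -27*(-3 - (-4)*(-7)) = -27*(-3 - 1*28) = -27*(-3 - 28) = -27*(-31) = 837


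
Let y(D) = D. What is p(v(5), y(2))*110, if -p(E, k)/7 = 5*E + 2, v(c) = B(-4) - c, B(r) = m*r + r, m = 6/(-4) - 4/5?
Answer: -2310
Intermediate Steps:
m = -23/10 (m = 6*(-¼) - 4*⅕ = -3/2 - ⅘ = -23/10 ≈ -2.3000)
B(r) = -13*r/10 (B(r) = -23*r/10 + r = -13*r/10)
v(c) = 26/5 - c (v(c) = -13/10*(-4) - c = 26/5 - c)
p(E, k) = -14 - 35*E (p(E, k) = -7*(5*E + 2) = -7*(2 + 5*E) = -14 - 35*E)
p(v(5), y(2))*110 = (-14 - 35*(26/5 - 1*5))*110 = (-14 - 35*(26/5 - 5))*110 = (-14 - 35*⅕)*110 = (-14 - 7)*110 = -21*110 = -2310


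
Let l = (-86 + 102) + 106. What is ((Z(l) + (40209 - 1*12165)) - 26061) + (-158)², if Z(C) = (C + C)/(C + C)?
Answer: 26948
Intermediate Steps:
l = 122 (l = 16 + 106 = 122)
Z(C) = 1 (Z(C) = (2*C)/((2*C)) = (2*C)*(1/(2*C)) = 1)
((Z(l) + (40209 - 1*12165)) - 26061) + (-158)² = ((1 + (40209 - 1*12165)) - 26061) + (-158)² = ((1 + (40209 - 12165)) - 26061) + 24964 = ((1 + 28044) - 26061) + 24964 = (28045 - 26061) + 24964 = 1984 + 24964 = 26948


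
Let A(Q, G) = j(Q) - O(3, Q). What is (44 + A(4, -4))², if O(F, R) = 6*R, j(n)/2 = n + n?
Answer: 1296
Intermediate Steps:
j(n) = 4*n (j(n) = 2*(n + n) = 2*(2*n) = 4*n)
A(Q, G) = -2*Q (A(Q, G) = 4*Q - 6*Q = -2*Q)
(44 + A(4, -4))² = (44 - 2*4)² = (44 - 8)² = 36² = 1296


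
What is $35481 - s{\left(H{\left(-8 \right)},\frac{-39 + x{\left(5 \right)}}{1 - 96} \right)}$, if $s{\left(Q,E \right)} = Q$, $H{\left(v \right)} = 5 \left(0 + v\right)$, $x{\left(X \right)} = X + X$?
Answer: $35521$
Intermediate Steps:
$x{\left(X \right)} = 2 X$
$H{\left(v \right)} = 5 v$
$35481 - s{\left(H{\left(-8 \right)},\frac{-39 + x{\left(5 \right)}}{1 - 96} \right)} = 35481 - 5 \left(-8\right) = 35481 - -40 = 35481 + 40 = 35521$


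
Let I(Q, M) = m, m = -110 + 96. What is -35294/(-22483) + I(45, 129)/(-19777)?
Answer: 698324200/444646291 ≈ 1.5705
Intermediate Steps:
m = -14
I(Q, M) = -14
-35294/(-22483) + I(45, 129)/(-19777) = -35294/(-22483) - 14/(-19777) = -35294*(-1/22483) - 14*(-1/19777) = 35294/22483 + 14/19777 = 698324200/444646291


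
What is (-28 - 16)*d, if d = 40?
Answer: -1760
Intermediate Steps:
(-28 - 16)*d = (-28 - 16)*40 = -44*40 = -1760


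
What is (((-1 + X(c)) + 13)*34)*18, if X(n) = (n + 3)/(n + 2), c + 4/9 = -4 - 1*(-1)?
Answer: 97920/13 ≈ 7532.3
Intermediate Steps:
c = -31/9 (c = -4/9 + (-4 - 1*(-1)) = -4/9 + (-4 + 1) = -4/9 - 3 = -31/9 ≈ -3.4444)
X(n) = (3 + n)/(2 + n)
(((-1 + X(c)) + 13)*34)*18 = (((-1 + (3 - 31/9)/(2 - 31/9)) + 13)*34)*18 = (((-1 - 4/9/(-13/9)) + 13)*34)*18 = (((-1 - 9/13*(-4/9)) + 13)*34)*18 = (((-1 + 4/13) + 13)*34)*18 = ((-9/13 + 13)*34)*18 = ((160/13)*34)*18 = (5440/13)*18 = 97920/13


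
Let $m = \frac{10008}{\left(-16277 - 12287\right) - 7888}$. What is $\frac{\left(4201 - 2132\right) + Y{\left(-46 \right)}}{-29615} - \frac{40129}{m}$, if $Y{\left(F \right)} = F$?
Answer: $\frac{10830069451309}{74096730} \approx 1.4616 \cdot 10^{5}$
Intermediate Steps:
$m = - \frac{2502}{9113}$ ($m = \frac{10008}{-28564 - 7888} = \frac{10008}{-36452} = 10008 \left(- \frac{1}{36452}\right) = - \frac{2502}{9113} \approx -0.27455$)
$\frac{\left(4201 - 2132\right) + Y{\left(-46 \right)}}{-29615} - \frac{40129}{m} = \frac{\left(4201 - 2132\right) - 46}{-29615} - \frac{40129}{- \frac{2502}{9113}} = \left(2069 - 46\right) \left(- \frac{1}{29615}\right) - - \frac{365695577}{2502} = 2023 \left(- \frac{1}{29615}\right) + \frac{365695577}{2502} = - \frac{2023}{29615} + \frac{365695577}{2502} = \frac{10830069451309}{74096730}$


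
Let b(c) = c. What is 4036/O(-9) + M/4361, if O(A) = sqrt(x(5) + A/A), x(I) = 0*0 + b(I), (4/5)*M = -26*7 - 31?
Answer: -1065/17444 + 2018*sqrt(6)/3 ≈ 1647.6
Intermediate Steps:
M = -1065/4 (M = 5*(-26*7 - 31)/4 = 5*(-182 - 31)/4 = (5/4)*(-213) = -1065/4 ≈ -266.25)
x(I) = I (x(I) = 0*0 + I = 0 + I = I)
O(A) = sqrt(6) (O(A) = sqrt(5 + A/A) = sqrt(5 + 1) = sqrt(6))
4036/O(-9) + M/4361 = 4036/(sqrt(6)) - 1065/4/4361 = 4036*(sqrt(6)/6) - 1065/4*1/4361 = 2018*sqrt(6)/3 - 1065/17444 = -1065/17444 + 2018*sqrt(6)/3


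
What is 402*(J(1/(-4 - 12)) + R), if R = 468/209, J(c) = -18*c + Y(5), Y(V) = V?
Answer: 2810985/836 ≈ 3362.4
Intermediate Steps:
J(c) = 5 - 18*c (J(c) = -18*c + 5 = 5 - 18*c)
R = 468/209 (R = 468*(1/209) = 468/209 ≈ 2.2392)
402*(J(1/(-4 - 12)) + R) = 402*((5 - 18/(-4 - 12)) + 468/209) = 402*((5 - 18/(-16)) + 468/209) = 402*((5 - 18*(-1/16)) + 468/209) = 402*((5 + 9/8) + 468/209) = 402*(49/8 + 468/209) = 402*(13985/1672) = 2810985/836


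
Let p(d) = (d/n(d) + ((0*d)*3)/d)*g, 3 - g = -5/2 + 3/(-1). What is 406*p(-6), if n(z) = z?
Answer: 3451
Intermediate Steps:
g = 17/2 (g = 3 - (-5/2 + 3/(-1)) = 3 - (-5*1/2 + 3*(-1)) = 3 - (-5/2 - 3) = 3 - 1*(-11/2) = 3 + 11/2 = 17/2 ≈ 8.5000)
p(d) = 17/2 (p(d) = (d/d + ((0*d)*3)/d)*(17/2) = (1 + (0*3)/d)*(17/2) = (1 + 0/d)*(17/2) = (1 + 0)*(17/2) = 1*(17/2) = 17/2)
406*p(-6) = 406*(17/2) = 3451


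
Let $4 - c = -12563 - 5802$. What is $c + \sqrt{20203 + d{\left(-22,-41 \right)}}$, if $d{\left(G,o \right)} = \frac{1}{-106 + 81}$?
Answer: $18369 + \frac{\sqrt{505074}}{5} \approx 18511.0$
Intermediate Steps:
$d{\left(G,o \right)} = - \frac{1}{25}$ ($d{\left(G,o \right)} = \frac{1}{-25} = - \frac{1}{25}$)
$c = 18369$ ($c = 4 - \left(-12563 - 5802\right) = 4 - -18365 = 4 + 18365 = 18369$)
$c + \sqrt{20203 + d{\left(-22,-41 \right)}} = 18369 + \sqrt{20203 - \frac{1}{25}} = 18369 + \sqrt{\frac{505074}{25}} = 18369 + \frac{\sqrt{505074}}{5}$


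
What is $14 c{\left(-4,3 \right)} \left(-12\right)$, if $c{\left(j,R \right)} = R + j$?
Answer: $168$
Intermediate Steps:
$14 c{\left(-4,3 \right)} \left(-12\right) = 14 \left(3 - 4\right) \left(-12\right) = 14 \left(-1\right) \left(-12\right) = \left(-14\right) \left(-12\right) = 168$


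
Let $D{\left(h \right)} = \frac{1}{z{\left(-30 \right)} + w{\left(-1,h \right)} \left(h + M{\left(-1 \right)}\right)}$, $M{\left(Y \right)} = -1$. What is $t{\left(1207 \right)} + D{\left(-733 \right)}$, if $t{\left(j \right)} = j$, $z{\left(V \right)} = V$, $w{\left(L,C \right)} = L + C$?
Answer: $\frac{650242283}{538726} \approx 1207.0$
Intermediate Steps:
$w{\left(L,C \right)} = C + L$
$D{\left(h \right)} = \frac{1}{-30 + \left(-1 + h\right)^{2}}$ ($D{\left(h \right)} = \frac{1}{-30 + \left(h - 1\right) \left(h - 1\right)} = \frac{1}{-30 + \left(-1 + h\right) \left(-1 + h\right)} = \frac{1}{-30 + \left(-1 + h\right)^{2}}$)
$t{\left(1207 \right)} + D{\left(-733 \right)} = 1207 + \frac{1}{-29 + \left(-733\right)^{2} - -1466} = 1207 + \frac{1}{-29 + 537289 + 1466} = 1207 + \frac{1}{538726} = \frac{650242283}{538726}$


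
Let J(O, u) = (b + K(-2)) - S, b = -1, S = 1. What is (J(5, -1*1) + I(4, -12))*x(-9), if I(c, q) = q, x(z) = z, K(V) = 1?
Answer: 117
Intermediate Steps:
J(O, u) = -1 (J(O, u) = (-1 + 1) - 1*1 = 0 - 1 = -1)
(J(5, -1*1) + I(4, -12))*x(-9) = (-1 - 12)*(-9) = -13*(-9) = 117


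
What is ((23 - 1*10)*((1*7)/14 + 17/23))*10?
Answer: 3705/23 ≈ 161.09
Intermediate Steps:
((23 - 1*10)*((1*7)/14 + 17/23))*10 = ((23 - 10)*(7*(1/14) + 17*(1/23)))*10 = (13*(½ + 17/23))*10 = (13*(57/46))*10 = (741/46)*10 = 3705/23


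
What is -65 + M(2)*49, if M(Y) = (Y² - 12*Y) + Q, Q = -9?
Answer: -1486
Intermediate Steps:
M(Y) = -9 + Y² - 12*Y (M(Y) = (Y² - 12*Y) - 9 = -9 + Y² - 12*Y)
-65 + M(2)*49 = -65 + (-9 + 2² - 12*2)*49 = -65 + (-9 + 4 - 24)*49 = -65 - 29*49 = -65 - 1421 = -1486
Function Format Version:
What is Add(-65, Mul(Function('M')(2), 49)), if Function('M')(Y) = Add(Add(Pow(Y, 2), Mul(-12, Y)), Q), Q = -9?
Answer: -1486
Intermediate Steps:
Function('M')(Y) = Add(-9, Pow(Y, 2), Mul(-12, Y)) (Function('M')(Y) = Add(Add(Pow(Y, 2), Mul(-12, Y)), -9) = Add(-9, Pow(Y, 2), Mul(-12, Y)))
Add(-65, Mul(Function('M')(2), 49)) = Add(-65, Mul(Add(-9, Pow(2, 2), Mul(-12, 2)), 49)) = Add(-65, Mul(Add(-9, 4, -24), 49)) = Add(-65, Mul(-29, 49)) = Add(-65, -1421) = -1486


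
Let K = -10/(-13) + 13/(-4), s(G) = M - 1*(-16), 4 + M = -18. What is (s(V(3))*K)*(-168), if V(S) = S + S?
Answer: -32508/13 ≈ -2500.6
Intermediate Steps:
M = -22 (M = -4 - 18 = -22)
V(S) = 2*S
s(G) = -6 (s(G) = -22 - 1*(-16) = -22 + 16 = -6)
K = -129/52 (K = -10*(-1/13) + 13*(-1/4) = 10/13 - 13/4 = -129/52 ≈ -2.4808)
(s(V(3))*K)*(-168) = -6*(-129/52)*(-168) = (387/26)*(-168) = -32508/13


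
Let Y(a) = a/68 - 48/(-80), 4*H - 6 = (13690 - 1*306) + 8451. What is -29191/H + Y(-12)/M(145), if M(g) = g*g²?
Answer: -30257419421224/5659726583125 ≈ -5.3461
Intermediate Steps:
M(g) = g³
H = 21841/4 (H = 3/2 + ((13690 - 1*306) + 8451)/4 = 3/2 + ((13690 - 306) + 8451)/4 = 3/2 + (13384 + 8451)/4 = 3/2 + (¼)*21835 = 3/2 + 21835/4 = 21841/4 ≈ 5460.3)
Y(a) = ⅗ + a/68 (Y(a) = a*(1/68) - 48*(-1/80) = a/68 + ⅗ = ⅗ + a/68)
-29191/H + Y(-12)/M(145) = -29191/21841/4 + (⅗ + (1/68)*(-12))/(145³) = -29191*4/21841 + (⅗ - 3/17)/3048625 = -116764/21841 + (36/85)*(1/3048625) = -116764/21841 + 36/259133125 = -30257419421224/5659726583125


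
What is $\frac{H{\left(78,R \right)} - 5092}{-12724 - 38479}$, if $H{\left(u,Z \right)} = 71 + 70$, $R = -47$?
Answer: $\frac{4951}{51203} \approx 0.096694$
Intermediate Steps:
$H{\left(u,Z \right)} = 141$
$\frac{H{\left(78,R \right)} - 5092}{-12724 - 38479} = \frac{141 - 5092}{-12724 - 38479} = - \frac{4951}{-51203} = \left(-4951\right) \left(- \frac{1}{51203}\right) = \frac{4951}{51203}$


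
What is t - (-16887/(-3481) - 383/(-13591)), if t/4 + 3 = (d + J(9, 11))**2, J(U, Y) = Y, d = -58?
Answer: 417234986864/47310271 ≈ 8819.1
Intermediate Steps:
t = 8824 (t = -12 + 4*(-58 + 11)**2 = -12 + 4*(-47)**2 = -12 + 4*2209 = -12 + 8836 = 8824)
t - (-16887/(-3481) - 383/(-13591)) = 8824 - (-16887/(-3481) - 383/(-13591)) = 8824 - (-16887*(-1/3481) - 383*(-1/13591)) = 8824 - (16887/3481 + 383/13591) = 8824 - 1*230844440/47310271 = 8824 - 230844440/47310271 = 417234986864/47310271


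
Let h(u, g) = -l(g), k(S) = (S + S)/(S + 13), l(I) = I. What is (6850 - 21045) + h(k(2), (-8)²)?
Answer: -14259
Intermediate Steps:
k(S) = 2*S/(13 + S) (k(S) = (2*S)/(13 + S) = 2*S/(13 + S))
h(u, g) = -g
(6850 - 21045) + h(k(2), (-8)²) = (6850 - 21045) - 1*(-8)² = -14195 - 1*64 = -14195 - 64 = -14259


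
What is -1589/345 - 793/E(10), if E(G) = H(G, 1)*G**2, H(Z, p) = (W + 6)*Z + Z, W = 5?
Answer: -429813/92000 ≈ -4.6719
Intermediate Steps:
H(Z, p) = 12*Z (H(Z, p) = (5 + 6)*Z + Z = 11*Z + Z = 12*Z)
E(G) = 12*G**3 (E(G) = (12*G)*G**2 = 12*G**3)
-1589/345 - 793/E(10) = -1589/345 - 793/(12*10**3) = -1589*1/345 - 793/(12*1000) = -1589/345 - 793/12000 = -429813/92000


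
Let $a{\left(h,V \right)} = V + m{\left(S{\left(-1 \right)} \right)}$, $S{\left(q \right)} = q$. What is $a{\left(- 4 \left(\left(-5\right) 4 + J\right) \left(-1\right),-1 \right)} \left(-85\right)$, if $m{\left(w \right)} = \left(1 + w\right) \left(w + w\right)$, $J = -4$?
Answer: $85$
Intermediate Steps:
$m{\left(w \right)} = 2 w \left(1 + w\right)$ ($m{\left(w \right)} = \left(1 + w\right) 2 w = 2 w \left(1 + w\right)$)
$a{\left(h,V \right)} = V$ ($a{\left(h,V \right)} = V + 2 \left(-1\right) \left(1 - 1\right) = V + 2 \left(-1\right) 0 = V + 0 = V$)
$a{\left(- 4 \left(\left(-5\right) 4 + J\right) \left(-1\right),-1 \right)} \left(-85\right) = \left(-1\right) \left(-85\right) = 85$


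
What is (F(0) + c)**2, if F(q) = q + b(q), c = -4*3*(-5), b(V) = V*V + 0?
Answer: 3600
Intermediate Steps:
b(V) = V**2 (b(V) = V**2 + 0 = V**2)
c = 60 (c = -12*(-5) = 60)
F(q) = q + q**2
(F(0) + c)**2 = (0*(1 + 0) + 60)**2 = (0*1 + 60)**2 = (0 + 60)**2 = 60**2 = 3600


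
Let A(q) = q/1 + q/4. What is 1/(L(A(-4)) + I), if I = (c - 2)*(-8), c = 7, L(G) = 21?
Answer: -1/19 ≈ -0.052632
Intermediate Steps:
A(q) = 5*q/4 (A(q) = q*1 + q*(¼) = q + q/4 = 5*q/4)
I = -40 (I = (7 - 2)*(-8) = 5*(-8) = -40)
1/(L(A(-4)) + I) = 1/(21 - 40) = 1/(-19) = -1/19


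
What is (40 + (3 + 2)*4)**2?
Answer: 3600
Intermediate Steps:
(40 + (3 + 2)*4)**2 = (40 + 5*4)**2 = (40 + 20)**2 = 60**2 = 3600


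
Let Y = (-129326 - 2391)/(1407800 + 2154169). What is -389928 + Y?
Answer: -1388911579949/3561969 ≈ -3.8993e+5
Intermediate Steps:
Y = -131717/3561969 ≈ -0.036979
-389928 + Y = -389928 - 131717/3561969 = -1388911579949/3561969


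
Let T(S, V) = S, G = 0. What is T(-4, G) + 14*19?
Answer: 262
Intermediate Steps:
T(-4, G) + 14*19 = -4 + 14*19 = -4 + 266 = 262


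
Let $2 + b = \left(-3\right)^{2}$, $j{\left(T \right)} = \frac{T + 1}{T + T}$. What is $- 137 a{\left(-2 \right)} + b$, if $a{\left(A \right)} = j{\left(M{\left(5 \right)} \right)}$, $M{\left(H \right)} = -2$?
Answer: $- \frac{109}{4} \approx -27.25$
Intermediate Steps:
$j{\left(T \right)} = \frac{1 + T}{2 T}$
$b = 7$ ($b = -2 + \left(-3\right)^{2} = -2 + 9 = 7$)
$a{\left(A \right)} = \frac{1}{4}$ ($a{\left(A \right)} = \frac{1 - 2}{2 \left(-2\right)} = \frac{1}{2} \left(- \frac{1}{2}\right) \left(-1\right) = \frac{1}{4}$)
$- 137 a{\left(-2 \right)} + b = \left(-137\right) \frac{1}{4} + 7 = - \frac{137}{4} + 7 = - \frac{109}{4}$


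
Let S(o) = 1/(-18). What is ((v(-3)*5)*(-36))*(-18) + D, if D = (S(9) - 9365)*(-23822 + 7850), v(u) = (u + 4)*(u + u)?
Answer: 448677682/3 ≈ 1.4956e+8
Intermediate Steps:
S(o) = -1/18
v(u) = 2*u*(4 + u) (v(u) = (4 + u)*(2*u) = 2*u*(4 + u))
D = 448736002/3 (D = (-1/18 - 9365)*(-23822 + 7850) = -168571/18*(-15972) = 448736002/3 ≈ 1.4958e+8)
((v(-3)*5)*(-36))*(-18) + D = (((2*(-3)*(4 - 3))*5)*(-36))*(-18) + 448736002/3 = (((2*(-3)*1)*5)*(-36))*(-18) + 448736002/3 = (-6*5*(-36))*(-18) + 448736002/3 = -30*(-36)*(-18) + 448736002/3 = 1080*(-18) + 448736002/3 = -19440 + 448736002/3 = 448677682/3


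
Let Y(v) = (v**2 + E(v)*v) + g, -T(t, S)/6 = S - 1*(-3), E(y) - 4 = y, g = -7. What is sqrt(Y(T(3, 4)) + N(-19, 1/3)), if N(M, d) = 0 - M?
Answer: 2*sqrt(843) ≈ 58.069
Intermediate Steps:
E(y) = 4 + y
T(t, S) = -18 - 6*S (T(t, S) = -6*(S - 1*(-3)) = -6*(S + 3) = -6*(3 + S) = -18 - 6*S)
N(M, d) = -M
Y(v) = -7 + v**2 + v*(4 + v) (Y(v) = (v**2 + (4 + v)*v) - 7 = (v**2 + v*(4 + v)) - 7 = -7 + v**2 + v*(4 + v))
sqrt(Y(T(3, 4)) + N(-19, 1/3)) = sqrt((-7 + (-18 - 6*4)**2 + (-18 - 6*4)*(4 + (-18 - 6*4))) - 1*(-19)) = sqrt((-7 + (-18 - 24)**2 + (-18 - 24)*(4 + (-18 - 24))) + 19) = sqrt((-7 + (-42)**2 - 42*(4 - 42)) + 19) = sqrt((-7 + 1764 - 42*(-38)) + 19) = sqrt((-7 + 1764 + 1596) + 19) = sqrt(3353 + 19) = sqrt(3372) = 2*sqrt(843)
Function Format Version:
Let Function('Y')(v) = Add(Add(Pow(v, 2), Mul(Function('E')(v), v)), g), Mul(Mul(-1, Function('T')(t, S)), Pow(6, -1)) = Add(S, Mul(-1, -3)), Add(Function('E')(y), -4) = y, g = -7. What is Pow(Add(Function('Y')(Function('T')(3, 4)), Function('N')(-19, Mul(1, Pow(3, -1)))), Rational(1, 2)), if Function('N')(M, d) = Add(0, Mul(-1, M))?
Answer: Mul(2, Pow(843, Rational(1, 2))) ≈ 58.069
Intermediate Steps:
Function('E')(y) = Add(4, y)
Function('T')(t, S) = Add(-18, Mul(-6, S)) (Function('T')(t, S) = Mul(-6, Add(S, Mul(-1, -3))) = Mul(-6, Add(S, 3)) = Mul(-6, Add(3, S)) = Add(-18, Mul(-6, S)))
Function('N')(M, d) = Mul(-1, M)
Function('Y')(v) = Add(-7, Pow(v, 2), Mul(v, Add(4, v))) (Function('Y')(v) = Add(Add(Pow(v, 2), Mul(Add(4, v), v)), -7) = Add(Add(Pow(v, 2), Mul(v, Add(4, v))), -7) = Add(-7, Pow(v, 2), Mul(v, Add(4, v))))
Pow(Add(Function('Y')(Function('T')(3, 4)), Function('N')(-19, Mul(1, Pow(3, -1)))), Rational(1, 2)) = Pow(Add(Add(-7, Pow(Add(-18, Mul(-6, 4)), 2), Mul(Add(-18, Mul(-6, 4)), Add(4, Add(-18, Mul(-6, 4))))), Mul(-1, -19)), Rational(1, 2)) = Pow(Add(Add(-7, Pow(Add(-18, -24), 2), Mul(Add(-18, -24), Add(4, Add(-18, -24)))), 19), Rational(1, 2)) = Pow(Add(Add(-7, Pow(-42, 2), Mul(-42, Add(4, -42))), 19), Rational(1, 2)) = Pow(Add(Add(-7, 1764, Mul(-42, -38)), 19), Rational(1, 2)) = Pow(Add(Add(-7, 1764, 1596), 19), Rational(1, 2)) = Pow(Add(3353, 19), Rational(1, 2)) = Pow(3372, Rational(1, 2)) = Mul(2, Pow(843, Rational(1, 2)))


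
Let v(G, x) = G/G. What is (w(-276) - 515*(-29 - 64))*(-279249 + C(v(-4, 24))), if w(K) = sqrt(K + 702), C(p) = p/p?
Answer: -13374582960 - 279248*sqrt(426) ≈ -1.3380e+10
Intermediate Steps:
v(G, x) = 1
C(p) = 1
w(K) = sqrt(702 + K)
(w(-276) - 515*(-29 - 64))*(-279249 + C(v(-4, 24))) = (sqrt(702 - 276) - 515*(-29 - 64))*(-279249 + 1) = (sqrt(426) - 515*(-93))*(-279248) = (sqrt(426) + 47895)*(-279248) = (47895 + sqrt(426))*(-279248) = -13374582960 - 279248*sqrt(426)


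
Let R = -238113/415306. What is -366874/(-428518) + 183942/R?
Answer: -1818630687022543/5668650363 ≈ -3.2082e+5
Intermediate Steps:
R = -238113/415306 (R = -238113*1/415306 = -238113/415306 ≈ -0.57334)
-366874/(-428518) + 183942/R = -366874/(-428518) + 183942/(-238113/415306) = -366874*(-1/428518) + 183942*(-415306/238113) = 183437/214259 - 8488024028/26457 = -1818630687022543/5668650363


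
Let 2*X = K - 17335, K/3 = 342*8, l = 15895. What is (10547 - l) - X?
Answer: -1569/2 ≈ -784.50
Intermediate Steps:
K = 8208 (K = 3*(342*8) = 3*2736 = 8208)
X = -9127/2 (X = (8208 - 17335)/2 = (½)*(-9127) = -9127/2 ≈ -4563.5)
(10547 - l) - X = (10547 - 1*15895) - 1*(-9127/2) = (10547 - 15895) + 9127/2 = -5348 + 9127/2 = -1569/2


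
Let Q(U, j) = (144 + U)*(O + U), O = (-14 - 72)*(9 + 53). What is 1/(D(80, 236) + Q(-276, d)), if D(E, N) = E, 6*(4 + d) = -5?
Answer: 1/740336 ≈ 1.3507e-6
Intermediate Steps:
d = -29/6 (d = -4 + (⅙)*(-5) = -4 - ⅚ = -29/6 ≈ -4.8333)
O = -5332 (O = -86*62 = -5332)
Q(U, j) = (-5332 + U)*(144 + U) (Q(U, j) = (144 + U)*(-5332 + U) = (-5332 + U)*(144 + U))
1/(D(80, 236) + Q(-276, d)) = 1/(80 + (-767808 + (-276)² - 5188*(-276))) = 1/(80 + (-767808 + 76176 + 1431888)) = 1/(80 + 740256) = 1/740336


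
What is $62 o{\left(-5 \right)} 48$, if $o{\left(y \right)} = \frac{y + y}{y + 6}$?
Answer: $-29760$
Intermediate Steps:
$o{\left(y \right)} = \frac{2 y}{6 + y}$
$62 o{\left(-5 \right)} 48 = 62 \cdot 2 \left(-5\right) \frac{1}{6 - 5} \cdot 48 = 62 \cdot 2 \left(-5\right) 1^{-1} \cdot 48 = 62 \cdot 2 \left(-5\right) 1 \cdot 48 = 62 \left(-10\right) 48 = \left(-620\right) 48 = -29760$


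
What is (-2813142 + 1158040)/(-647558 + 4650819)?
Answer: -1655102/4003261 ≈ -0.41344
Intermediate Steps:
(-2813142 + 1158040)/(-647558 + 4650819) = -1655102/4003261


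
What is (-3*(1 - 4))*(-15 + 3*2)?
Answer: -81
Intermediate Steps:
(-3*(1 - 4))*(-15 + 3*2) = (-3*(-3))*(-15 + 6) = 9*(-9) = -81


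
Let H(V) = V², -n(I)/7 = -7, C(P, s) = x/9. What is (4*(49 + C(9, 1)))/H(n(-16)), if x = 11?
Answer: 1808/21609 ≈ 0.083669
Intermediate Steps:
C(P, s) = 11/9
n(I) = 49 (n(I) = -7*(-7) = 49)
(4*(49 + C(9, 1)))/H(n(-16)) = (4*(49 + 11/9))/(49²) = (4*(452/9))/2401 = (1808/9)*(1/2401) = 1808/21609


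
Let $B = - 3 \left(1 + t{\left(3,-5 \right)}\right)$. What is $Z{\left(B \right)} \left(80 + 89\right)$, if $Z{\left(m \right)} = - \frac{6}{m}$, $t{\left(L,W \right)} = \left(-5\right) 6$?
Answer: $- \frac{338}{29} \approx -11.655$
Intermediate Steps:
$t{\left(L,W \right)} = -30$
$B = 87$ ($B = - 3 \left(1 - 30\right) = \left(-3\right) \left(-29\right) = 87$)
$Z{\left(B \right)} \left(80 + 89\right) = - \frac{6}{87} \left(80 + 89\right) = \left(-6\right) \frac{1}{87} \cdot 169 = \left(- \frac{2}{29}\right) 169 = - \frac{338}{29}$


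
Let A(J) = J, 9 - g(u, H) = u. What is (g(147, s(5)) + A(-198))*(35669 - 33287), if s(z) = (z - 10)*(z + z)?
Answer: -800352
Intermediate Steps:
s(z) = 2*z*(-10 + z) (s(z) = (-10 + z)*(2*z) = 2*z*(-10 + z))
g(u, H) = 9 - u
(g(147, s(5)) + A(-198))*(35669 - 33287) = ((9 - 1*147) - 198)*(35669 - 33287) = ((9 - 147) - 198)*2382 = (-138 - 198)*2382 = -336*2382 = -800352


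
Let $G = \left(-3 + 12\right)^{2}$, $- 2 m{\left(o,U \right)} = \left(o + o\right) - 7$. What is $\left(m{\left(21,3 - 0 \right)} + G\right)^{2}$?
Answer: $\frac{16129}{4} \approx 4032.3$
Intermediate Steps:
$m{\left(o,U \right)} = \frac{7}{2} - o$ ($m{\left(o,U \right)} = - \frac{\left(o + o\right) - 7}{2} = - \frac{2 o - 7}{2} = - \frac{-7 + 2 o}{2} = \frac{7}{2} - o$)
$G = 81$ ($G = 9^{2} = 81$)
$\left(m{\left(21,3 - 0 \right)} + G\right)^{2} = \left(\left(\frac{7}{2} - 21\right) + 81\right)^{2} = \left(- \frac{35}{2} + 81\right)^{2} = \left(\frac{127}{2}\right)^{2} = \frac{16129}{4}$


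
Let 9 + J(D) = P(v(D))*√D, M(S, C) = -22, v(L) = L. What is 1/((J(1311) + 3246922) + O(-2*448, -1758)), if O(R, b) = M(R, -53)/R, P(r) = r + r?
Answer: 24135867840/78300065881276027 - 175415296*√1311/704700592931484243 ≈ 2.9924e-7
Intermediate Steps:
P(r) = 2*r
O(R, b) = -22/R
J(D) = -9 + 2*D^(3/2) (J(D) = -9 + (2*D)*√D = -9 + 2*D^(3/2))
1/((J(1311) + 3246922) + O(-2*448, -1758)) = 1/(((-9 + 2*1311^(3/2)) + 3246922) - 22/((-2*448))) = 1/(((-9 + 2*(1311*√1311)) + 3246922) - 22/(-896)) = 1/(((-9 + 2622*√1311) + 3246922) - 22*(-1/896)) = 1/((3246913 + 2622*√1311) + 11/448) = 1/(1454617035/448 + 2622*√1311)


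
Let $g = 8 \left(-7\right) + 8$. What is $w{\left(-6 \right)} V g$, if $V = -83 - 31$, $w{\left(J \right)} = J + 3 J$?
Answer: $-131328$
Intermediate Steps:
$w{\left(J \right)} = 4 J$
$V = -114$
$g = -48$ ($g = -56 + 8 = -48$)
$w{\left(-6 \right)} V g = 4 \left(-6\right) \left(-114\right) \left(-48\right) = \left(-24\right) \left(-114\right) \left(-48\right) = 2736 \left(-48\right) = -131328$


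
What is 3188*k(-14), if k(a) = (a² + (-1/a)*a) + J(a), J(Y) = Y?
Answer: 577028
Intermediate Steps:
k(a) = -1 + a + a² (k(a) = (a² + (-1/a)*a) + a = (a² - 1) + a = (-1 + a²) + a = -1 + a + a²)
3188*k(-14) = 3188*(-1 - 14 + (-14)²) = 3188*(-1 - 14 + 196) = 3188*181 = 577028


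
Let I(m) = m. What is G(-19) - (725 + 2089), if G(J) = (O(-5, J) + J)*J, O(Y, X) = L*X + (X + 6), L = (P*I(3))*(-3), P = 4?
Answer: -15202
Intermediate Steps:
L = -36 (L = (4*3)*(-3) = 12*(-3) = -36)
O(Y, X) = 6 - 35*X (O(Y, X) = -36*X + (X + 6) = -36*X + (6 + X) = 6 - 35*X)
G(J) = J*(6 - 34*J) (G(J) = ((6 - 35*J) + J)*J = (6 - 34*J)*J = J*(6 - 34*J))
G(-19) - (725 + 2089) = 2*(-19)*(3 - 17*(-19)) - (725 + 2089) = 2*(-19)*(3 + 323) - 1*2814 = 2*(-19)*326 - 2814 = -12388 - 2814 = -15202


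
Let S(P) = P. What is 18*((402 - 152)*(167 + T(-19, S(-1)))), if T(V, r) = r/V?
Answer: 14283000/19 ≈ 7.5174e+5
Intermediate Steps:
18*((402 - 152)*(167 + T(-19, S(-1)))) = 18*((402 - 152)*(167 - 1/(-19))) = 18*(250*(167 - 1*(-1/19))) = 18*(250*(167 + 1/19)) = 18*(250*(3174/19)) = 18*(793500/19) = 14283000/19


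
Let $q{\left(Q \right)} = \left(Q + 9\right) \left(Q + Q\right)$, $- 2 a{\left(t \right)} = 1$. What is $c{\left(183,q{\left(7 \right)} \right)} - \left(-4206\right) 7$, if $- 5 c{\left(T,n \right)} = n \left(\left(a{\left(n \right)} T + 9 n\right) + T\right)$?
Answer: $-64974$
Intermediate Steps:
$a{\left(t \right)} = - \frac{1}{2}$ ($a{\left(t \right)} = \left(- \frac{1}{2}\right) 1 = - \frac{1}{2}$)
$q{\left(Q \right)} = 2 Q \left(9 + Q\right)$ ($q{\left(Q \right)} = \left(9 + Q\right) 2 Q = 2 Q \left(9 + Q\right)$)
$c{\left(T,n \right)} = - \frac{n \left(\frac{T}{2} + 9 n\right)}{5}$ ($c{\left(T,n \right)} = - \frac{n \left(\left(- \frac{T}{2} + 9 n\right) + T\right)}{5} = - \frac{n \left(\left(9 n - \frac{T}{2}\right) + T\right)}{5} = - \frac{n \left(\frac{T}{2} + 9 n\right)}{5}$)
$c{\left(183,q{\left(7 \right)} \right)} - \left(-4206\right) 7 = - \frac{2 \cdot 7 \left(9 + 7\right) \left(183 + 18 \cdot 2 \cdot 7 \left(9 + 7\right)\right)}{10} - \left(-4206\right) 7 = - \frac{2 \cdot 7 \cdot 16 \left(183 + 18 \cdot 2 \cdot 7 \cdot 16\right)}{10} - -29442 = \left(- \frac{1}{10}\right) 224 \left(183 + 18 \cdot 224\right) + 29442 = \left(- \frac{1}{10}\right) 224 \left(183 + 4032\right) + 29442 = \left(- \frac{1}{10}\right) 224 \cdot 4215 + 29442 = -94416 + 29442 = -64974$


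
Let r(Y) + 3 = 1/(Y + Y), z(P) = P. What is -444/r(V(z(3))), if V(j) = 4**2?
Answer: 14208/95 ≈ 149.56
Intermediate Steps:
V(j) = 16
r(Y) = -3 + 1/(2*Y) (r(Y) = -3 + 1/(Y + Y) = -3 + 1/(2*Y))
-444/r(V(z(3))) = -444/(-3 + (1/2)/16) = -444/(-3 + (1/2)*(1/16)) = -444/(-3 + 1/32) = -444/(-95/32) = -444*(-32/95) = 14208/95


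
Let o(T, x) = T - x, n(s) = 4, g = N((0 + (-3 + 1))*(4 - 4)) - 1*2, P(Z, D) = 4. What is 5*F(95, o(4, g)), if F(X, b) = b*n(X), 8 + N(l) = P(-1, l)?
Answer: 200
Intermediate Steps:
N(l) = -4 (N(l) = -8 + 4 = -4)
g = -6 (g = -4 - 1*2 = -4 - 2 = -6)
F(X, b) = 4*b (F(X, b) = b*4 = 4*b)
5*F(95, o(4, g)) = 5*(4*(4 - 1*(-6))) = 5*(4*(4 + 6)) = 5*(4*10) = 5*40 = 200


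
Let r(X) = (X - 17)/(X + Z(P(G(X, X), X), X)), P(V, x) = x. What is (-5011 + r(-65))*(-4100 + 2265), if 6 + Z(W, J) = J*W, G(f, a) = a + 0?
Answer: 19098474480/2077 ≈ 9.1952e+6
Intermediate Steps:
G(f, a) = a
Z(W, J) = -6 + J*W
r(X) = (-17 + X)/(-6 + X + X²) (r(X) = (X - 17)/(X + (-6 + X*X)) = (-17 + X)/(X + (-6 + X²)) = (-17 + X)/(-6 + X + X²))
(-5011 + r(-65))*(-4100 + 2265) = (-5011 + (-17 - 65)/(-6 - 65 + (-65)²))*(-4100 + 2265) = (-5011 - 82/(-6 - 65 + 4225))*(-1835) = (-5011 - 82/4154)*(-1835) = (-5011 + (1/4154)*(-82))*(-1835) = (-5011 - 41/2077)*(-1835) = -10407888/2077*(-1835) = 19098474480/2077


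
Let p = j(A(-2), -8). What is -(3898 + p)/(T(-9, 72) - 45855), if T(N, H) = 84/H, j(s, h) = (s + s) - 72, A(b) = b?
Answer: 22932/275123 ≈ 0.083352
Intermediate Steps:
j(s, h) = -72 + 2*s (j(s, h) = 2*s - 72 = -72 + 2*s)
p = -76 (p = -72 + 2*(-2) = -72 - 4 = -76)
-(3898 + p)/(T(-9, 72) - 45855) = -(3898 - 76)/(84/72 - 45855) = -3822/(84*(1/72) - 45855) = -3822/(7/6 - 45855) = -3822/(-275123/6) = -3822*(-6)/275123 = -1*(-22932/275123) = 22932/275123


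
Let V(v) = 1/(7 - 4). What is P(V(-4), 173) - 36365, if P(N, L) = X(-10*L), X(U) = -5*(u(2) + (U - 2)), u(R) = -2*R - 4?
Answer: -27665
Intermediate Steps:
u(R) = -4 - 2*R
V(v) = ⅓ (V(v) = 1/3 = ⅓)
X(U) = 50 - 5*U (X(U) = -5*((-4 - 2*2) + (U - 2)) = -5*((-4 - 4) + (-2 + U)) = -5*(-8 + (-2 + U)) = -5*(-10 + U) = 50 - 5*U)
P(N, L) = 50 + 50*L (P(N, L) = 50 - (-50)*L = 50 + 50*L)
P(V(-4), 173) - 36365 = (50 + 50*173) - 36365 = (50 + 8650) - 36365 = 8700 - 36365 = -27665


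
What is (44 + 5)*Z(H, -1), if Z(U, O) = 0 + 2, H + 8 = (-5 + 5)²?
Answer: 98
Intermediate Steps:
H = -8 (H = -8 + (-5 + 5)² = -8 + 0² = -8 + 0 = -8)
Z(U, O) = 2
(44 + 5)*Z(H, -1) = (44 + 5)*2 = 49*2 = 98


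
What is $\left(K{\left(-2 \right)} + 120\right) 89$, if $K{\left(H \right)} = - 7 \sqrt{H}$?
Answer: $10680 - 623 i \sqrt{2} \approx 10680.0 - 881.05 i$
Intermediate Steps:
$\left(K{\left(-2 \right)} + 120\right) 89 = \left(- 7 \sqrt{-2} + 120\right) 89 = \left(- 7 i \sqrt{2} + 120\right) 89 = \left(120 - 7 i \sqrt{2}\right) 89 = 10680 - 623 i \sqrt{2}$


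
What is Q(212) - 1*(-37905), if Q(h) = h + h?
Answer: 38329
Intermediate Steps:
Q(h) = 2*h
Q(212) - 1*(-37905) = 2*212 - 1*(-37905) = 424 + 37905 = 38329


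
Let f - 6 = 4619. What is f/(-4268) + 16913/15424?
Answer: 212171/16457408 ≈ 0.012892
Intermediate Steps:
f = 4625 (f = 6 + 4619 = 4625)
f/(-4268) + 16913/15424 = 4625/(-4268) + 16913/15424 = 4625*(-1/4268) + 16913*(1/15424) = -4625/4268 + 16913/15424 = 212171/16457408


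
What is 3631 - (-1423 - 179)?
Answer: 5233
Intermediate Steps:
3631 - (-1423 - 179) = 3631 - 1*(-1602) = 3631 + 1602 = 5233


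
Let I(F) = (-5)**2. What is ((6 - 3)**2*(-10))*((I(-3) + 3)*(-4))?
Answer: 10080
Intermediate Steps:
I(F) = 25
((6 - 3)**2*(-10))*((I(-3) + 3)*(-4)) = ((6 - 3)**2*(-10))*((25 + 3)*(-4)) = (3**2*(-10))*(28*(-4)) = (9*(-10))*(-112) = -90*(-112) = 10080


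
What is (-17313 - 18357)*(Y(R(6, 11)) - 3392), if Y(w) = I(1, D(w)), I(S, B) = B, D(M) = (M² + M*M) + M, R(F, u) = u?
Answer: 111968130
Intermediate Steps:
D(M) = M + 2*M² (D(M) = (M² + M²) + M = 2*M² + M = M + 2*M²)
Y(w) = w*(1 + 2*w)
(-17313 - 18357)*(Y(R(6, 11)) - 3392) = (-17313 - 18357)*(11*(1 + 2*11) - 3392) = -35670*(11*(1 + 22) - 3392) = -35670*(11*23 - 3392) = -35670*(253 - 3392) = -35670*(-3139) = 111968130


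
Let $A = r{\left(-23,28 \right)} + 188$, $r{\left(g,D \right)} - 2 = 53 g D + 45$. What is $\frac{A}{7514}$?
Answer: $- \frac{33897}{7514} \approx -4.5112$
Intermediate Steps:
$r{\left(g,D \right)} = 47 + 53 D g$ ($r{\left(g,D \right)} = 2 + \left(53 g D + 45\right) = 2 + \left(53 D g + 45\right) = 2 + \left(45 + 53 D g\right) = 47 + 53 D g$)
$A = -33897$ ($A = \left(47 + 53 \cdot 28 \left(-23\right)\right) + 188 = \left(47 - 34132\right) + 188 = -34085 + 188 = -33897$)
$\frac{A}{7514} = - \frac{33897}{7514}$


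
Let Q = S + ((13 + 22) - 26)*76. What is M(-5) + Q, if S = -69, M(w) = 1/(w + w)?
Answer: 6149/10 ≈ 614.90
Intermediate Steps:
M(w) = 1/(2*w)
Q = 615 (Q = -69 + ((13 + 22) - 26)*76 = -69 + (35 - 26)*76 = -69 + 9*76 = -69 + 684 = 615)
M(-5) + Q = (1/2)/(-5) + 615 = (1/2)*(-1/5) + 615 = -1/10 + 615 = 6149/10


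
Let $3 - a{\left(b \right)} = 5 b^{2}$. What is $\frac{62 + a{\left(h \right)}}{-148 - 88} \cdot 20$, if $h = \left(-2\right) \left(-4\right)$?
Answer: $\frac{1275}{59} \approx 21.61$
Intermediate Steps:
$h = 8$
$a{\left(b \right)} = 3 - 5 b^{2}$
$\frac{62 + a{\left(h \right)}}{-148 - 88} \cdot 20 = \frac{62 + \left(3 - 5 \cdot 8^{2}\right)}{-148 - 88} \cdot 20 = \frac{62 + \left(3 - 320\right)}{-236} \cdot 20 = \left(62 + \left(3 - 320\right)\right) \left(- \frac{1}{236}\right) 20 = \left(62 - 317\right) \left(- \frac{1}{236}\right) 20 = \left(-255\right) \left(- \frac{1}{236}\right) 20 = \frac{255}{236} \cdot 20 = \frac{1275}{59}$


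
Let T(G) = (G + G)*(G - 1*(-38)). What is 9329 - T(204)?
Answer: -89407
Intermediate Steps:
T(G) = 2*G*(38 + G) (T(G) = (2*G)*(G + 38) = (2*G)*(38 + G) = 2*G*(38 + G))
9329 - T(204) = 9329 - 2*204*(38 + 204) = 9329 - 2*204*242 = 9329 - 1*98736 = 9329 - 98736 = -89407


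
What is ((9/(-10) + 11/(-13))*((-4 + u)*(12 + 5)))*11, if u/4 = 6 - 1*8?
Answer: 254694/65 ≈ 3918.4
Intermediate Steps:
u = -8 (u = 4*(6 - 1*8) = 4*(6 - 8) = 4*(-2) = -8)
((9/(-10) + 11/(-13))*((-4 + u)*(12 + 5)))*11 = ((9/(-10) + 11/(-13))*((-4 - 8)*(12 + 5)))*11 = ((9*(-1/10) + 11*(-1/13))*(-12*17))*11 = ((-9/10 - 11/13)*(-204))*11 = -227/130*(-204)*11 = (23154/65)*11 = 254694/65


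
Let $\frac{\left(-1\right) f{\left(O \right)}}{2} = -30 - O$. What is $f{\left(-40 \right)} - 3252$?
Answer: $-3272$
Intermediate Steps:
$f{\left(O \right)} = 60 + 2 O$ ($f{\left(O \right)} = - 2 \left(-30 - O\right) = 60 + 2 O$)
$f{\left(-40 \right)} - 3252 = \left(60 + 2 \left(-40\right)\right) - 3252 = \left(60 - 80\right) - 3252 = -20 - 3252 = -3272$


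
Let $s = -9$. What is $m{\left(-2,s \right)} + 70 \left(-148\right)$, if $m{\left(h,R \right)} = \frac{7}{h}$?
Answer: $- \frac{20727}{2} \approx -10364.0$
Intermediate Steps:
$m{\left(-2,s \right)} + 70 \left(-148\right) = \frac{7}{-2} + 70 \left(-148\right) = 7 \left(- \frac{1}{2}\right) - 10360 = - \frac{7}{2} - 10360 = - \frac{20727}{2}$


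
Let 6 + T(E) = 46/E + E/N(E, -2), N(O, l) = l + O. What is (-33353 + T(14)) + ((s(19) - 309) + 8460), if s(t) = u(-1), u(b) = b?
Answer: -1058591/42 ≈ -25205.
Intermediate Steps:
N(O, l) = O + l
s(t) = -1
T(E) = -6 + 46/E + E/(-2 + E) (T(E) = -6 + (46/E + E/(E - 2)) = -6 + (46/E + E/(-2 + E)) = -6 + 46/E + E/(-2 + E))
(-33353 + T(14)) + ((s(19) - 309) + 8460) = (-33353 + (-92 - 5*14² + 58*14)/(14*(-2 + 14))) + ((-1 - 309) + 8460) = (-33353 + (1/14)*(-92 - 5*196 + 812)/12) + (-310 + 8460) = (-33353 + (1/14)*(1/12)*(-92 - 980 + 812)) + 8150 = (-33353 + (1/14)*(1/12)*(-260)) + 8150 = (-33353 - 65/42) + 8150 = -1400891/42 + 8150 = -1058591/42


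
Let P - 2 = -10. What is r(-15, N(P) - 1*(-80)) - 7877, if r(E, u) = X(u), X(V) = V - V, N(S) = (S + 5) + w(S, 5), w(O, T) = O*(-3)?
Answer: -7877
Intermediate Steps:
w(O, T) = -3*O
P = -8 (P = 2 - 10 = -8)
N(S) = 5 - 2*S (N(S) = (S + 5) - 3*S = (5 + S) - 3*S = 5 - 2*S)
X(V) = 0
r(E, u) = 0
r(-15, N(P) - 1*(-80)) - 7877 = 0 - 7877 = -7877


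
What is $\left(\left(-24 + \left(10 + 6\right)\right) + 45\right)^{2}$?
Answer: $1369$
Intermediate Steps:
$\left(\left(-24 + \left(10 + 6\right)\right) + 45\right)^{2} = \left(\left(-24 + 16\right) + 45\right)^{2} = \left(-8 + 45\right)^{2} = 37^{2} = 1369$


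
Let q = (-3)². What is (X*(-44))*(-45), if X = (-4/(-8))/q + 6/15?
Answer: 902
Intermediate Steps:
q = 9
X = 41/90 (X = -4/(-8)/9 + 6/15 = -4*(-⅛)*(⅑) + 6*(1/15) = (½)*(⅑) + ⅖ = 1/18 + ⅖ = 41/90 ≈ 0.45556)
(X*(-44))*(-45) = ((41/90)*(-44))*(-45) = -902/45*(-45) = 902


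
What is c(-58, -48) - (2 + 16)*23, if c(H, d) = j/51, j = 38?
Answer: -21076/51 ≈ -413.25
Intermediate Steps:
c(H, d) = 38/51
c(-58, -48) - (2 + 16)*23 = 38/51 - (2 + 16)*23 = 38/51 - 18*23 = 38/51 - 1*414 = 38/51 - 414 = -21076/51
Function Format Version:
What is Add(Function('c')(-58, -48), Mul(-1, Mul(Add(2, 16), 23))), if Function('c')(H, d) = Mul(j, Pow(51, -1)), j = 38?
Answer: Rational(-21076, 51) ≈ -413.25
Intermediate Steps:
Function('c')(H, d) = Rational(38, 51) (Function('c')(H, d) = Mul(38, Pow(51, -1)) = Mul(38, Rational(1, 51)) = Rational(38, 51))
Add(Function('c')(-58, -48), Mul(-1, Mul(Add(2, 16), 23))) = Add(Rational(38, 51), Mul(-1, Mul(Add(2, 16), 23))) = Add(Rational(38, 51), Mul(-1, Mul(18, 23))) = Add(Rational(38, 51), Mul(-1, 414)) = Add(Rational(38, 51), -414) = Rational(-21076, 51)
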